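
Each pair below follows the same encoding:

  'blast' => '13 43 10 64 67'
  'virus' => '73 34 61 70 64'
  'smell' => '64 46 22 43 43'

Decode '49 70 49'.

b(#2)→13 and l(#12)→43: differences scale by 3, so n = 3·pos + 7. The formula is n = 3×(alphabet index, a=1) + 7.
Decoding 49 70 49: 49→(49−7)÷3=14=n, 70→(70−7)÷3=21=u, 49→(49−7)÷3=14=n.

nun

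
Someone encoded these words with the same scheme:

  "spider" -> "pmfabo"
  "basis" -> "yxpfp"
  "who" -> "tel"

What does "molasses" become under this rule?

It's a constant shift of +23 (ROT23).
For molasses: m+23=j, o+23=l, l+23=i, a+23=x, s+23=p, s+23=p, e+23=b, s+23=p.

jlixppbp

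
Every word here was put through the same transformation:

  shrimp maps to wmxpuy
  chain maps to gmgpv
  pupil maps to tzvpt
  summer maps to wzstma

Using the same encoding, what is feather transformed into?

jjgapnb

In shrimp: s→w is +4, h→m is +5, r→x is +6, i→p is +7 — the shift increases by 1 each position. Letter i (0-indexed) is shifted by i+4, so successive shifts are 4, 5, 6, ….
For feather: f+4=j, e+5=j, a+6=g, t+7=a, h+8=p, e+9=n, r+10=b.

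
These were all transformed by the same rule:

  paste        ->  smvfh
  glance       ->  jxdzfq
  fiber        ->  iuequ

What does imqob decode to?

fancy

Shifts by position in paste: pos 0: p→s (+3), pos 1: a→m (+12), pos 2: s→v (+3), pos 3: t→f (+12) — repeating every 2. The shifts repeat in a cycle of length 2: positions 0,1,… shift by +3, +12, then the pattern repeats.
Decoding imqob: i−3=f, m−12=a, q−3=n, o−12=c, b−3=y.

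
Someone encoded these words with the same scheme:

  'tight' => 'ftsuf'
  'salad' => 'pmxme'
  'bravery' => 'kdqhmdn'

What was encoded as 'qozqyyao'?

Two steps: reverse the string, then apply a Caesar shift of +12.
Undoing it on qozqyyao: shift back: q−12=e, o−12=c, z−12=n, q−12=e, y−12=m, y−12=m, a−12=o, o−12=c → ecnemmoc; then reverse → commence.

commence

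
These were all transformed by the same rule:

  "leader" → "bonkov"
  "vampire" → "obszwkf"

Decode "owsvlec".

The output letters match the input read backwards, each shifted +10: leader reversed is redael. The word is reversed, then every letter is shifted forward by 10.
Reversing it on owsvlec: shift back: o−10=e, w−10=m, s−10=i, v−10=l, l−10=b, e−10=u, c−10=s → emilbus; then reverse → sublime.

sublime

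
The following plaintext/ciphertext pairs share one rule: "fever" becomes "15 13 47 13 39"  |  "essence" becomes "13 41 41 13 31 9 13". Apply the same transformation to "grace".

17 39 5 9 13

f(#6)→15 and e(#5)→13: differences scale by 2, so n = 2·pos + 3. Each letter becomes 2×(its alphabet position, a=1..z=26) + 3.
For grace: g=7→17, r=18→39, a=1→5, c=3→9, e=5→13.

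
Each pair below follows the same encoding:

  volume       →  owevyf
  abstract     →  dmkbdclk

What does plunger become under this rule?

boqxevz

The output letters match the input read backwards, each shifted +10: volume reversed is emulov. Read the word backwards and shift each letter +10.
Applying it to plunger: reverse → regnulp; then shift: r+10=b, e+10=o, g+10=q, n+10=x, u+10=e, l+10=v, p+10=z.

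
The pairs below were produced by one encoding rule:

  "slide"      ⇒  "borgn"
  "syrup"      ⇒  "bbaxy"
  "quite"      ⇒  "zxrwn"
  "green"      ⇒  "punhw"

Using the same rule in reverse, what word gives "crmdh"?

Shifts by position in slide: pos 0: s→b (+9), pos 1: l→o (+3), pos 2: i→r (+9), pos 3: d→g (+3) — repeating every 2. A repeating key of period 2 is used — shifts +9, +3 over and over.
Reversing it on crmdh: c−9=t, r−3=o, m−9=d, d−3=a, h−9=y.

today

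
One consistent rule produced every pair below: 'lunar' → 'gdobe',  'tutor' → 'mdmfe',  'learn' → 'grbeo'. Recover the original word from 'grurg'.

level

l(11)→g(6) and u(20)→d(3) fit y≡17x+1 (mod 26); the inverse of 17 mod 26 is 23. Each letter's alphabet position (a=0..z=25) is mapped through 17·x+1 mod 26 — an affine cipher.
Reversing it on grurg: g(6)→23·(6−1)≡11=l; r(17)→23·(17−1)≡4=e; u(20)→23·(20−1)≡21=v; r(17)→23·(17−1)≡4=e; g(6)→23·(6−1)≡11=l (all mod 26).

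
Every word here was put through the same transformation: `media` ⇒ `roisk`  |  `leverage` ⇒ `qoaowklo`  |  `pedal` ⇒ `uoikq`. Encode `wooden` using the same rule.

byyios

The rule splits by letter class: vowels +10, consonants +5.
On wooden: w(cons)+5=b, o(vowel)+10=y, o(vowel)+10=y, d(cons)+5=i, e(vowel)+10=o, n(cons)+5=s.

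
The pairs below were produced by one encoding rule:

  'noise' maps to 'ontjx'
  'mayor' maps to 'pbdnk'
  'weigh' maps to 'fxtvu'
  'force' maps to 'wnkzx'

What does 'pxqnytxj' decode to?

melodies

This is an affine cipher: with a=0,…,z=25, each position x becomes (25x+1) mod 26.
Decoding pxqnytxj: p(15)→25·(15−1)≡12=m; x(23)→25·(23−1)≡4=e; q(16)→25·(16−1)≡11=l; n(13)→25·(13−1)≡14=o; y(24)→25·(24−1)≡3=d; t(19)→25·(19−1)≡8=i; x(23)→25·(23−1)≡4=e; j(9)→25·(9−1)≡18=s (all mod 26).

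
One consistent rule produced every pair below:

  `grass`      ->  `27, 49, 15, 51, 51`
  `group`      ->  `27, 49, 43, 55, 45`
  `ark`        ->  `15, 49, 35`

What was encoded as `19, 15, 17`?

g(#7)→27 and r(#18)→49: differences scale by 2, so n = 2·pos + 13. With a=1..z=26, the number is 2·pos + 13.
Reversing it on 19, 15, 17: 19→(19−13)÷2=3=c, 15→(15−13)÷2=1=a, 17→(17−13)÷2=2=b.

cab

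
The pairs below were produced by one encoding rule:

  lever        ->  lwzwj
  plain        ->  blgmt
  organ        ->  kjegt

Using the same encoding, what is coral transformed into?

okjgl

Treating letters as 0–25, the rule is x ↦ 17x + 6 (mod 26).
Applying it to coral: c(2)→17·2+6≡14=o; o(14)→17·14+6≡10=k; r(17)→17·17+6≡9=j; a(0)→17·0+6≡6=g; l(11)→17·11+6≡11=l (all mod 26).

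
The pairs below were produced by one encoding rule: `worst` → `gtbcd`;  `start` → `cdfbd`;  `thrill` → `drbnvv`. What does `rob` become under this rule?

btl

Two shifts are in play — +5 for a/e/i/o/u, +10 for every other letter.
On rob: r(cons)+10=b, o(vowel)+5=t, b(cons)+10=l.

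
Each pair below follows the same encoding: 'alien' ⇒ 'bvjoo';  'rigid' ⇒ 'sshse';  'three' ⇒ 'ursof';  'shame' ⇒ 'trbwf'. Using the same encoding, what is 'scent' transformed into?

A repeating key of period 2 is used — shifts +1, +10 over and over.
Applying it to scent: s+1=t, c+10=m, e+1=f, n+10=x, t+1=u.

tmfxu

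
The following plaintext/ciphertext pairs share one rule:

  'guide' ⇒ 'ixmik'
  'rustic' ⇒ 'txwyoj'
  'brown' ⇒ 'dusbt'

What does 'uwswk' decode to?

store

The shift increases by 1 at each position, starting from +2: 2, 3, 4, ….
Decoding uwswk: u−2=s, w−3=t, s−4=o, w−5=r, k−6=e.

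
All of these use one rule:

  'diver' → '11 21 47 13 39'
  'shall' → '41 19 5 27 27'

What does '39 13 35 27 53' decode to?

The formula is n = 2×(alphabet index, a=1) + 3.
Undoing it on 39 13 35 27 53: 39→(39−3)÷2=18=r, 13→(13−3)÷2=5=e, 35→(35−3)÷2=16=p, 27→(27−3)÷2=12=l, 53→(53−3)÷2=25=y.

reply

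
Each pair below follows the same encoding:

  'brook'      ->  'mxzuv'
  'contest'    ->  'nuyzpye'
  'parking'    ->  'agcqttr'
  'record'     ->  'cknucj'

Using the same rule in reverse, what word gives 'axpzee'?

The shifts repeat in a cycle of length 2: positions 0,1,… shift by +11, +6, then the pattern repeats.
Decoding axpzee: a−11=p, x−6=r, p−11=e, z−6=t, e−11=t, e−6=y.

pretty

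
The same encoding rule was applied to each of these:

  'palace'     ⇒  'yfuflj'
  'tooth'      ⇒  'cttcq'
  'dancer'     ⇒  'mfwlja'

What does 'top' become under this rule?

cty

The shift depends on letter class: consonant p→y is +9, but vowel a→f is +5. Vowels shift forward by 5 and consonants shift forward by 9.
On top: t(cons)+9=c, o(vowel)+5=t, p(cons)+9=y.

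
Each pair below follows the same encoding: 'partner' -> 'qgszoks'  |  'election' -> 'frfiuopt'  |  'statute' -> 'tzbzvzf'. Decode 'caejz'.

Shifts by position in partner: pos 0: p→q (+1), pos 1: a→g (+6), pos 2: r→s (+1), pos 3: t→z (+6) — repeating every 2. A repeating key of period 2 is used — shifts +1, +6 over and over.
Undoing it on caejz: c−1=b, a−6=u, e−1=d, j−6=d, z−1=y.

buddy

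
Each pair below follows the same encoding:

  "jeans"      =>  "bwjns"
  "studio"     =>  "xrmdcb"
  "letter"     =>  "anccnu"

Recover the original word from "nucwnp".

gentle

The output letters match the input read backwards, each shifted +9: jeans reversed is snaej. The word is reversed, then every letter is shifted forward by 9.
Decoding nucwnp: shift back: n−9=e, u−9=l, c−9=t, w−9=n, n−9=e, p−9=g → eltneg; then reverse → gentle.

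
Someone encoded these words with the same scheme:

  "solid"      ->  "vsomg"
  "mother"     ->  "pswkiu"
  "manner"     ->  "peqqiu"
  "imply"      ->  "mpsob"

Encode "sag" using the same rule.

vej

The rule splits by letter class: vowels +4, consonants +3.
On sag: s(cons)+3=v, a(vowel)+4=e, g(cons)+3=j.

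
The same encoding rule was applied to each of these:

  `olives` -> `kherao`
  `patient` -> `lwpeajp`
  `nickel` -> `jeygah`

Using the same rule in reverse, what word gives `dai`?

This is a Caesar cipher with shift 22.
Decoding dai: d−22=h, a−22=e, i−22=m.

hem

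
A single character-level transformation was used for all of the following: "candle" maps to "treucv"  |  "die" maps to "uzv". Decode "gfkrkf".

Compare letters: c→t is +17, a→r is +17, n→e is +17 — a constant shift. This is a Caesar cipher with shift 17.
Undoing it on gfkrkf: g−17=p, f−17=o, k−17=t, r−17=a, k−17=t, f−17=o.

potato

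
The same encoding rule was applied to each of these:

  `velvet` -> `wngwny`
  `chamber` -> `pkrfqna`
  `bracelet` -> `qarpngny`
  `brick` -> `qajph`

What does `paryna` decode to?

crater

v(21)→w(22) and e(4)→n(13) fit y≡25x+17 (mod 26); the inverse of 25 mod 26 is 25. Treating letters as 0–25, the rule is x ↦ 25x + 17 (mod 26).
Decoding paryna: p(15)→25·(15−17)≡2=c; a(0)→25·(0−17)≡17=r; r(17)→25·(17−17)≡0=a; y(24)→25·(24−17)≡19=t; n(13)→25·(13−17)≡4=e; a(0)→25·(0−17)≡17=r (all mod 26).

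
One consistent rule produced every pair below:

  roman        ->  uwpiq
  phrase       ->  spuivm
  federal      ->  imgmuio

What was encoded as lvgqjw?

indigo

Shifts by position in roman: pos 0: r→u (+3), pos 1: o→w (+8), pos 2: m→p (+3), pos 3: a→i (+8) — repeating every 2. A repeating key of period 2 is used — shifts +3, +8 over and over.
Decoding lvgqjw: l−3=i, v−8=n, g−3=d, q−8=i, j−3=g, w−8=o.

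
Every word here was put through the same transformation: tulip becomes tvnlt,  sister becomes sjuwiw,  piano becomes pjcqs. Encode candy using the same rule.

cbpgc

In tulip: t→t is +0, u→v is +1, l→n is +2, i→l is +3 — the shift increases by 1 each position. The shift increases by 1 at each position, starting from +0: 0, 1, 2, ….
Applying it to candy: c+0=c, a+1=b, n+2=p, d+3=g, y+4=c.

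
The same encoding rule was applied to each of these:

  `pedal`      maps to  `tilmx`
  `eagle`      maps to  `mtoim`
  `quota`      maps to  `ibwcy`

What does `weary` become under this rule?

gzime

Read the word backwards and shift each letter +8.
On weary: reverse → yraew; then shift: y+8=g, r+8=z, a+8=i, e+8=m, w+8=e.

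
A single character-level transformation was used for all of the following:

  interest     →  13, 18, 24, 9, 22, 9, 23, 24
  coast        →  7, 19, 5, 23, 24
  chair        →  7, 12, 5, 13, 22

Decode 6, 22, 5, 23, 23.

i is letter #9 and maps to 13: an offset of 4. Letters become their 1-based position plus 4 (so a→5, b→6, …).
Reversing it on 6, 22, 5, 23, 23: 6→(6−4)÷1=2=b, 22→(22−4)÷1=18=r, 5→(5−4)÷1=1=a, 23→(23−4)÷1=19=s, 23→(23−4)÷1=19=s.

brass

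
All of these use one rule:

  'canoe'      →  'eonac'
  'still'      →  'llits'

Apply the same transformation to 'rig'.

gir

It's just the letters in reverse order.
Applying it to rig: reverse → gir.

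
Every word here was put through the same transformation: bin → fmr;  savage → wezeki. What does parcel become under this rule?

tevgip

It's a constant shift of +4 (ROT4).
On parcel: p+4=t, a+4=e, r+4=v, c+4=g, e+4=i, l+4=p.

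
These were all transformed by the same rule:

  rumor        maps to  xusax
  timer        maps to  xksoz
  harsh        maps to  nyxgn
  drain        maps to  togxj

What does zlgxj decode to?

draft

The output letters match the input read backwards, each shifted +6: rumor reversed is romur. Read the word backwards and shift each letter +6.
Decoding zlgxj: shift back: z−6=t, l−6=f, g−6=a, x−6=r, j−6=d → tfard; then reverse → draft.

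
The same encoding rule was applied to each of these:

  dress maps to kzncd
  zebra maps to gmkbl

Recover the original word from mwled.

In dress: d→k is +7, r→z is +8, e→n is +9, s→c is +10 — the shift increases by 1 each position. Each letter shifts forward by (position + 7), i.e. 7, 8, 9, … — the shift grows by one for each successive letter.
Decoding mwled: m−7=f, w−8=o, l−9=c, e−10=u, d−11=s.

focus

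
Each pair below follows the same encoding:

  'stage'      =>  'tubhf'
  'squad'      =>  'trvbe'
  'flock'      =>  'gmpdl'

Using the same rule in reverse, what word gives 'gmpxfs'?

It's a constant shift of +1 (ROT1).
Reversing it on gmpxfs: g−1=f, m−1=l, p−1=o, x−1=w, f−1=e, s−1=r.

flower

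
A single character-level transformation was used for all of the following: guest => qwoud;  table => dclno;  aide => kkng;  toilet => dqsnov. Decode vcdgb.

later

Shifts by position in guest: pos 0: g→q (+10), pos 1: u→w (+2), pos 2: e→o (+10), pos 3: s→u (+2) — repeating every 2. A repeating key of period 2 is used — shifts +10, +2 over and over.
Reversing it on vcdgb: v−10=l, c−2=a, d−10=t, g−2=e, b−10=r.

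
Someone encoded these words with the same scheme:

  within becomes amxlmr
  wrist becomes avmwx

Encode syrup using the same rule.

wcvyt

Each letter is shifted forward by 4 in the alphabet (a Caesar shift of +4).
Applying it to syrup: s+4=w, y+4=c, r+4=v, u+4=y, p+4=t.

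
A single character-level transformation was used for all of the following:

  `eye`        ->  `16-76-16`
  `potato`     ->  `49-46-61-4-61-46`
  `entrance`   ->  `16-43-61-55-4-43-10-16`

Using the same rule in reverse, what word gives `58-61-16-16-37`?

steel

With a=1..z=26, the number is 3·pos + 1.
Decoding 58-61-16-16-37: 58→(58−1)÷3=19=s, 61→(61−1)÷3=20=t, 16→(16−1)÷3=5=e, 16→(16−1)÷3=5=e, 37→(37−1)÷3=12=l.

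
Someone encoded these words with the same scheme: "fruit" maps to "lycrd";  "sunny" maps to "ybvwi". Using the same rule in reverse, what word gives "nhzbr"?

harsh

In fruit: f→l is +6, r→y is +7, u→c is +8, i→r is +9 — the shift increases by 1 each position. The shift increases by 1 at each position, starting from +6: 6, 7, 8, ….
Undoing it on nhzbr: n−6=h, h−7=a, z−8=r, b−9=s, r−10=h.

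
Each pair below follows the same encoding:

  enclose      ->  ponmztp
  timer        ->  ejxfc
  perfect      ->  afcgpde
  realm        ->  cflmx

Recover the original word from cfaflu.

repeat

Shifts by position in enclose: pos 0: e→p (+11), pos 1: n→o (+1), pos 2: c→n (+11), pos 3: l→m (+1) — repeating every 2. It's a Vigenère-style cipher with numeric key [11,1]: position i shifts by key[i mod 2].
Reversing it on cfaflu: c−11=r, f−1=e, a−11=p, f−1=e, l−11=a, u−1=t.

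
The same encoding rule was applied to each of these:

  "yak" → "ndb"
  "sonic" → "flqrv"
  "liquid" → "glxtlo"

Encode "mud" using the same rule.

The output letters match the input read backwards, each shifted +3: yak reversed is kay. Read the word backwards and shift each letter +3.
Applying it to mud: reverse → dum; then shift: d+3=g, u+3=x, m+3=p.

gxp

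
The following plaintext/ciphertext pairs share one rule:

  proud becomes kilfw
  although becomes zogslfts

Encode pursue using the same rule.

kfihfv

Each pair mirrors across the alphabet (p↔k, r↔i, o↔l): positions sum to 25. Each letter is replaced by its mirror in the alphabet: a↔z, b↔y, c↔x, and so on (the Atbash cipher).
On pursue: p↔k, u↔f, r↔i, s↔h, u↔f, e↔v.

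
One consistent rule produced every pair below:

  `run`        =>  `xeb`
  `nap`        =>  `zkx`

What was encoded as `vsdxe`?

The output letters match the input read backwards, each shifted +10: run reversed is nur. Two steps: reverse the string, then apply a Caesar shift of +10.
Decoding vsdxe: shift back: v−10=l, s−10=i, d−10=t, x−10=n, e−10=u → litnu; then reverse → until.

until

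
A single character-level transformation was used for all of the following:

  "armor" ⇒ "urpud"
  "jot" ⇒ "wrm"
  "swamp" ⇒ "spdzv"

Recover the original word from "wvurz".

The output letters match the input read backwards, each shifted +3: armor reversed is romra. The word is reversed, then every letter is shifted forward by 3.
Decoding wvurz: shift back: w−3=t, v−3=s, u−3=r, r−3=o, z−3=w → tsrow; then reverse → worst.

worst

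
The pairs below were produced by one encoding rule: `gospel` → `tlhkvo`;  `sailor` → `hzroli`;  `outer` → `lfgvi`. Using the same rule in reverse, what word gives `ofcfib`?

Each pair mirrors across the alphabet (g↔t, o↔l, s↔h): positions sum to 25. Each letter is replaced by its mirror in the alphabet: a↔z, b↔y, c↔x, and so on (the Atbash cipher).
Reversing it on ofcfib: o↔l, f↔u, c↔x, f↔u, i↔r, b↔y.

luxury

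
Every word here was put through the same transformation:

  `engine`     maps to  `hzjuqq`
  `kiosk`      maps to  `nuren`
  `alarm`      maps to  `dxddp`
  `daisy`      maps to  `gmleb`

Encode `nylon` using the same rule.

Shifts by position in engine: pos 0: e→h (+3), pos 1: n→z (+12), pos 2: g→j (+3), pos 3: i→u (+12) — repeating every 2. It's a Vigenère-style cipher with numeric key [3,12]: position i shifts by key[i mod 2].
For nylon: n+3=q, y+12=k, l+3=o, o+12=a, n+3=q.

qkoaq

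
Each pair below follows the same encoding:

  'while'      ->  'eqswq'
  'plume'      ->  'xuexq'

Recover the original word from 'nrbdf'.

Letter i (0-indexed) is shifted by i+8, so successive shifts are 8, 9, 10, ….
Reversing it on nrbdf: n−8=f, r−9=i, b−10=r, d−11=s, f−12=t.

first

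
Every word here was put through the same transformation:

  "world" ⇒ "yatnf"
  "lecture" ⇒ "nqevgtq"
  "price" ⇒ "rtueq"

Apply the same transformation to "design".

fquuip

Two shifts are in play — +12 for a/e/i/o/u, +2 for every other letter.
For design: d(cons)+2=f, e(vowel)+12=q, s(cons)+2=u, i(vowel)+12=u, g(cons)+2=i, n(cons)+2=p.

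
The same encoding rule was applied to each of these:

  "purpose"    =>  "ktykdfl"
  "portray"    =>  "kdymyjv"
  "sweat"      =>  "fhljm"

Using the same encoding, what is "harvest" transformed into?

gjyalfm

p(15)→k(10) and u(20)→t(19) fit y≡7x+9 (mod 26); the inverse of 7 mod 26 is 15. This is an affine cipher: with a=0,…,z=25, each position x becomes (7x+9) mod 26.
Applying it to harvest: h(7)→7·7+9≡6=g; a(0)→7·0+9≡9=j; r(17)→7·17+9≡24=y; v(21)→7·21+9≡0=a; e(4)→7·4+9≡11=l; s(18)→7·18+9≡5=f; t(19)→7·19+9≡12=m (all mod 26).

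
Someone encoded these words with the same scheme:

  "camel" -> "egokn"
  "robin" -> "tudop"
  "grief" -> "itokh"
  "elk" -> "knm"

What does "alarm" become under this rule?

gngto

The shift depends on letter class: consonant c→e is +2, but vowel a→g is +6. Vowels shift forward by 6 and consonants shift forward by 2.
For alarm: a(vowel)+6=g, l(cons)+2=n, a(vowel)+6=g, r(cons)+2=t, m(cons)+2=o.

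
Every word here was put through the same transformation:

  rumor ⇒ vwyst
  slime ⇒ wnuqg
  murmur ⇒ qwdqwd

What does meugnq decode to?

icicle

Shifts by position in rumor: pos 0: r→v (+4), pos 1: u→w (+2), pos 2: m→y (+12), pos 3: o→s (+4), pos 4: r→t (+2) — repeating every 3. A repeating key of period 3 is used — shifts +4, +2, +12 over and over.
Reversing it on meugnq: m−4=i, e−2=c, u−12=i, g−4=c, n−2=l, q−12=e.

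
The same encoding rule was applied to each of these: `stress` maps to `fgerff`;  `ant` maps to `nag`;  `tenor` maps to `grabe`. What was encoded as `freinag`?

servant

Each letter is shifted forward by 13 in the alphabet (a Caesar shift of +13).
Undoing it on freinag: f−13=s, r−13=e, e−13=r, i−13=v, n−13=a, a−13=n, g−13=t.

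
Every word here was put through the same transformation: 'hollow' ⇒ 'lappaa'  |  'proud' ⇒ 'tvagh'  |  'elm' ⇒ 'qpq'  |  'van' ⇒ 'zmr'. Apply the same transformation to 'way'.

amc

The rule splits by letter class: vowels +12, consonants +4.
Applying it to way: w(cons)+4=a, a(vowel)+12=m, y(cons)+4=c.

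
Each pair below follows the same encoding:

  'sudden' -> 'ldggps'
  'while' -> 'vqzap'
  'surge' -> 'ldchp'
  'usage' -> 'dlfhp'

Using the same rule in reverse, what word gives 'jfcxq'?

march

s(18)→l(11) and u(20)→d(3) fit y≡9x+5 (mod 26); the inverse of 9 mod 26 is 3. Treating letters as 0–25, the rule is x ↦ 9x + 5 (mod 26).
Decoding jfcxq: j(9)→3·(9−5)≡12=m; f(5)→3·(5−5)≡0=a; c(2)→3·(2−5)≡17=r; x(23)→3·(23−5)≡2=c; q(16)→3·(16−5)≡7=h (all mod 26).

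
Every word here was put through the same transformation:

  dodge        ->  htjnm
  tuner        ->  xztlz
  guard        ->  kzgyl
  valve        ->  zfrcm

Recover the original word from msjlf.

The shift increases by 1 at each position, starting from +4: 4, 5, 6, ….
Undoing it on msjlf: m−4=i, s−5=n, j−6=d, l−7=e, f−8=x.

index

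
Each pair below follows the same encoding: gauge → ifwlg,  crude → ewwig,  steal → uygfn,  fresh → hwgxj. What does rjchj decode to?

A repeating key of period 2 is used — shifts +2, +5 over and over.
Undoing it on rjchj: r−2=p, j−5=e, c−2=a, h−5=c, j−2=h.

peach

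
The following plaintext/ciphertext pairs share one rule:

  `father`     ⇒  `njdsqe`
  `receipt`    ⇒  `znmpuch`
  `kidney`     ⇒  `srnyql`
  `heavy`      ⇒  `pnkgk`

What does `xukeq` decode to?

In father: f→n is +8, a→j is +9, t→d is +10, h→s is +11 — the shift increases by 1 each position. Each letter shifts forward by (position + 8), i.e. 8, 9, 10, … — the shift grows by one for each successive letter.
Undoing it on xukeq: x−8=p, u−9=l, k−10=a, e−11=t, q−12=e.

plate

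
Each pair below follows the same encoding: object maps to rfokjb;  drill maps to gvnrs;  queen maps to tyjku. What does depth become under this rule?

giuzo

The shift increases by 1 at each position, starting from +3: 3, 4, 5, ….
On depth: d+3=g, e+4=i, p+5=u, t+6=z, h+7=o.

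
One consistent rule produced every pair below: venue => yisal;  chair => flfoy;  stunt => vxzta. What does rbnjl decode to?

In venue: v→y is +3, e→i is +4, n→s is +5, u→a is +6 — the shift increases by 1 each position. Each letter shifts forward by (position + 3), i.e. 3, 4, 5, … — the shift grows by one for each successive letter.
Decoding rbnjl: r−3=o, b−4=x, n−5=i, j−6=d, l−7=e.

oxide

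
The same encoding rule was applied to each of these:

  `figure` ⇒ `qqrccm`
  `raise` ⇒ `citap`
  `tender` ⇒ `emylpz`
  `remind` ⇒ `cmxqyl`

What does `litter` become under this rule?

It's a Vigenère-style cipher with numeric key [11,8]: position i shifts by key[i mod 2].
For litter: l+11=w, i+8=q, t+11=e, t+8=b, e+11=p, r+8=z.

wqebpz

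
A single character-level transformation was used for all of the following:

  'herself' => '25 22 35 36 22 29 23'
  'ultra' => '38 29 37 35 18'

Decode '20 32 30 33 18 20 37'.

h is letter #8 and maps to 25: an offset of 17. The number is (letter's place in the alphabet, a=1) + 17.
Decoding 20 32 30 33 18 20 37: 20→(20−17)÷1=3=c, 32→(32−17)÷1=15=o, 30→(30−17)÷1=13=m, 33→(33−17)÷1=16=p, 18→(18−17)÷1=1=a, 20→(20−17)÷1=3=c, 37→(37−17)÷1=20=t.

compact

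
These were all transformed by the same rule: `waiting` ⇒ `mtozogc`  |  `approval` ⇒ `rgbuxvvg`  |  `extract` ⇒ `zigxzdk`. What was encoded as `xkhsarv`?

plumber

The output letters match the input read backwards, each shifted +6: waiting reversed is gnitiaw. Read the word backwards and shift each letter +6.
Undoing it on xkhsarv: shift back: x−6=r, k−6=e, h−6=b, s−6=m, a−6=u, r−6=l, v−6=p → rebmulp; then reverse → plumber.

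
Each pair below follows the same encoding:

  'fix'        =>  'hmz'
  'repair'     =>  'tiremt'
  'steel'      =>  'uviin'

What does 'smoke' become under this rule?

The shift depends on letter class: consonant f→h is +2, but vowel i→m is +4. Vowels shift forward by 4 and consonants shift forward by 2.
For smoke: s(cons)+2=u, m(cons)+2=o, o(vowel)+4=s, k(cons)+2=m, e(vowel)+4=i.

uosmi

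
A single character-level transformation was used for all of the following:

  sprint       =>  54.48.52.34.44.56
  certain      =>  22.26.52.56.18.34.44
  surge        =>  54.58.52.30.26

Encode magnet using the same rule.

42.18.30.44.26.56

s(#19)→54 and p(#16)→48: differences scale by 2, so n = 2·pos + 16. Each letter becomes 2×(its alphabet position, a=1..z=26) + 16.
On magnet: m=13→42, a=1→18, g=7→30, n=14→44, e=5→26, t=20→56.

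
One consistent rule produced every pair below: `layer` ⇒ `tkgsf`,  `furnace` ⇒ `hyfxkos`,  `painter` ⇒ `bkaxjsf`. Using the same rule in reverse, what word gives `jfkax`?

train

l(11)→t(19) and a(0)→k(10) fit y≡15x+10 (mod 26); the inverse of 15 mod 26 is 7. Treating letters as 0–25, the rule is x ↦ 15x + 10 (mod 26).
Decoding jfkax: j(9)→7·(9−10)≡19=t; f(5)→7·(5−10)≡17=r; k(10)→7·(10−10)≡0=a; a(0)→7·(0−10)≡8=i; x(23)→7·(23−10)≡13=n (all mod 26).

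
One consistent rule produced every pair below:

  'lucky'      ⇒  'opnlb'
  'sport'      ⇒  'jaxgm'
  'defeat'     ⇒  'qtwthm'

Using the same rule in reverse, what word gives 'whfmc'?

faith

l(11)→o(14) and u(20)→p(15) fit y≡3x+7 (mod 26); the inverse of 3 mod 26 is 9. Each letter's alphabet position (a=0..z=25) is mapped through 3·x+7 mod 26 — an affine cipher.
Undoing it on whfmc: w(22)→9·(22−7)≡5=f; h(7)→9·(7−7)≡0=a; f(5)→9·(5−7)≡8=i; m(12)→9·(12−7)≡19=t; c(2)→9·(2−7)≡7=h (all mod 26).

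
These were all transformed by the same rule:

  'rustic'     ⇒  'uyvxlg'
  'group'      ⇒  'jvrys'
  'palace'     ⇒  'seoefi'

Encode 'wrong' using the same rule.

Shifts by position in rustic: pos 0: r→u (+3), pos 1: u→y (+4), pos 2: s→v (+3), pos 3: t→x (+4) — repeating every 2. The shifts repeat in a cycle of length 2: positions 0,1,… shift by +3, +4, then the pattern repeats.
For wrong: w+3=z, r+4=v, o+3=r, n+4=r, g+3=j.

zvrrj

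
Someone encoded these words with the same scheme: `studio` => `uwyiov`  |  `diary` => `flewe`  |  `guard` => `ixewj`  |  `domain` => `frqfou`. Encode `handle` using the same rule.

jdrirl

In studio: s→u is +2, t→w is +3, u→y is +4, d→i is +5 — the shift increases by 1 each position. The shift increases by 1 at each position, starting from +2: 2, 3, 4, ….
For handle: h+2=j, a+3=d, n+4=r, d+5=i, l+6=r, e+7=l.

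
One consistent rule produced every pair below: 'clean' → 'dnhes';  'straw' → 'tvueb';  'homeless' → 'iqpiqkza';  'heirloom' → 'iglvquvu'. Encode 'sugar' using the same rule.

Letter i (0-indexed) is shifted by i+1, so successive shifts are 1, 2, 3, ….
Applying it to sugar: s+1=t, u+2=w, g+3=j, a+4=e, r+5=w.

twjew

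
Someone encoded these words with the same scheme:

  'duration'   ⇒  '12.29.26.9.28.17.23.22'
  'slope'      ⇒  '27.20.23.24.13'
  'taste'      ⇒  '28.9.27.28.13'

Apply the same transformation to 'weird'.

31.13.17.26.12

The number is (letter's place in the alphabet, a=1) + 8.
On weird: w=23→31, e=5→13, i=9→17, r=18→26, d=4→12.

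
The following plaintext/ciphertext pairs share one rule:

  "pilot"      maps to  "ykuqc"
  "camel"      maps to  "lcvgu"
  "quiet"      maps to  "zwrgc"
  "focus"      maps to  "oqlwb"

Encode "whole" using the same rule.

fjxnn

Shifts by position in pilot: pos 0: p→y (+9), pos 1: i→k (+2), pos 2: l→u (+9), pos 3: o→q (+2) — repeating every 2. It's a Vigenère-style cipher with numeric key [9,2]: position i shifts by key[i mod 2].
On whole: w+9=f, h+2=j, o+9=x, l+2=n, e+9=n.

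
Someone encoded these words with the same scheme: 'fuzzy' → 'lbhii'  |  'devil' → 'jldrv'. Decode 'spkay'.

micro

In fuzzy: f→l is +6, u→b is +7, z→h is +8, z→i is +9 — the shift increases by 1 each position. The shift increases by 1 at each position, starting from +6: 6, 7, 8, ….
Undoing it on spkay: s−6=m, p−7=i, k−8=c, a−9=r, y−10=o.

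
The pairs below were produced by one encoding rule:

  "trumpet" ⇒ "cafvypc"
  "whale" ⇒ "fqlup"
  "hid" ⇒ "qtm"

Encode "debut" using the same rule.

The shift depends on letter class: consonant t→c is +9, but vowel u→f is +11. Two shifts are in play — +11 for a/e/i/o/u, +9 for every other letter.
On debut: d(cons)+9=m, e(vowel)+11=p, b(cons)+9=k, u(vowel)+11=f, t(cons)+9=c.

mpkfc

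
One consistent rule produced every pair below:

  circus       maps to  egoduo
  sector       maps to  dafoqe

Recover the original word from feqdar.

Read the word backwards and shift each letter +12.
Undoing it on feqdar: shift back: f−12=t, e−12=s, q−12=e, d−12=r, a−12=o, r−12=f → tserof; then reverse → forest.

forest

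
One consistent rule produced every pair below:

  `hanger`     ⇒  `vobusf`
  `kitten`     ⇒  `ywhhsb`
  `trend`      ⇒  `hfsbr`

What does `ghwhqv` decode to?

Compare letters: h→v is +14, a→o is +14, n→b is +14 — a constant shift. It's a constant shift of +14 (ROT14).
Reversing it on ghwhqv: g−14=s, h−14=t, w−14=i, h−14=t, q−14=c, v−14=h.

stitch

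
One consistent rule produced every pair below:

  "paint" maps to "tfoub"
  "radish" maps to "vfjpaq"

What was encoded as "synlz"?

other

In paint: p→t is +4, a→f is +5, i→o is +6, n→u is +7 — the shift increases by 1 each position. Each letter shifts forward by (position + 4), i.e. 4, 5, 6, … — the shift grows by one for each successive letter.
Undoing it on synlz: s−4=o, y−5=t, n−6=h, l−7=e, z−8=r.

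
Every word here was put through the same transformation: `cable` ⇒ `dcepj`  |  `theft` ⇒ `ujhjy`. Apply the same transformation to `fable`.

gcepj

In cable: c→d is +1, a→c is +2, b→e is +3, l→p is +4 — the shift increases by 1 each position. The shift increases by 1 at each position, starting from +1: 1, 2, 3, ….
On fable: f+1=g, a+2=c, b+3=e, l+4=p, e+5=j.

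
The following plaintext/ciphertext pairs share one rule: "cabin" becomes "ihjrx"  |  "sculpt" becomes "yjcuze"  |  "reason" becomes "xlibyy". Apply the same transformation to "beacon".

In cabin: c→i is +6, a→h is +7, b→j is +8, i→r is +9 — the shift increases by 1 each position. Letter i (0-indexed) is shifted by i+6, so successive shifts are 6, 7, 8, ….
For beacon: b+6=h, e+7=l, a+8=i, c+9=l, o+10=y, n+11=y.

hlilyy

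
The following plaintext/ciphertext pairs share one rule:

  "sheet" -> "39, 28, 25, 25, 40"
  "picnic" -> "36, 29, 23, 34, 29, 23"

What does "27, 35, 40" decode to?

s is letter #19 and maps to 39: an offset of 20. The number is (letter's place in the alphabet, a=1) + 20.
Reversing it on 27, 35, 40: 27→(27−20)÷1=7=g, 35→(35−20)÷1=15=o, 40→(40−20)÷1=20=t.

got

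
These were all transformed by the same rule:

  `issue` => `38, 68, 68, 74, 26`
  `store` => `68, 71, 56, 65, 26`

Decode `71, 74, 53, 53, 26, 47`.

tunnel

i(#9)→38 and s(#19)→68: differences scale by 3, so n = 3·pos + 11. With a=1..z=26, the number is 3·pos + 11.
Undoing it on 71, 74, 53, 53, 26, 47: 71→(71−11)÷3=20=t, 74→(74−11)÷3=21=u, 53→(53−11)÷3=14=n, 53→(53−11)÷3=14=n, 26→(26−11)÷3=5=e, 47→(47−11)÷3=12=l.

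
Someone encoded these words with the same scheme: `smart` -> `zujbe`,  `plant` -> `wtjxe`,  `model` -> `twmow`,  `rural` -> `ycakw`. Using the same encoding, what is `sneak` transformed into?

zvnkv

The shift increases by 1 at each position, starting from +7: 7, 8, 9, ….
Applying it to sneak: s+7=z, n+8=v, e+9=n, a+10=k, k+11=v.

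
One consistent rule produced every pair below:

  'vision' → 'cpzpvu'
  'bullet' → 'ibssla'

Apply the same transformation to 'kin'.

rpu

Compare letters: v→c is +7, i→p is +7, s→z is +7 — a constant shift. It's a constant shift of +7 (ROT7).
For kin: k+7=r, i+7=p, n+7=u.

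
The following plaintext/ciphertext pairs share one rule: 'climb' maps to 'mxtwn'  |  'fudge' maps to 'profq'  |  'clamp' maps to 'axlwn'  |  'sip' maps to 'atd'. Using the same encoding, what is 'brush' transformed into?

sdfcm

The output letters match the input read backwards, each shifted +11: climb reversed is bmilc. Two steps: reverse the string, then apply a Caesar shift of +11.
On brush: reverse → hsurb; then shift: h+11=s, s+11=d, u+11=f, r+11=c, b+11=m.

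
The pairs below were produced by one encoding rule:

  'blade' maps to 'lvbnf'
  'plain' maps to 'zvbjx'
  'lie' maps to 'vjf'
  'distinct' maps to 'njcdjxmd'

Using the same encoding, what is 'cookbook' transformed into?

mppulppu

The shift depends on letter class: consonant b→l is +10, but vowel a→b is +1. The rule splits by letter class: vowels +1, consonants +10.
On cookbook: c(cons)+10=m, o(vowel)+1=p, o(vowel)+1=p, k(cons)+10=u, b(cons)+10=l, o(vowel)+1=p, o(vowel)+1=p, k(cons)+10=u.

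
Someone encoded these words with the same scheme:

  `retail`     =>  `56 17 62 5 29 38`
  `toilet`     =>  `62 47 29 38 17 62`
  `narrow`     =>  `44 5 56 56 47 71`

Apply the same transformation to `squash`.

Each letter becomes 3×(its alphabet position, a=1..z=26) + 2.
On squash: s=19→59, q=17→53, u=21→65, a=1→5, s=19→59, h=8→26.

59 53 65 5 59 26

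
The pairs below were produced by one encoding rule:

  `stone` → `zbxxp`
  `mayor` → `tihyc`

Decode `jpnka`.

cheap

In stone: s→z is +7, t→b is +8, o→x is +9, n→x is +10 — the shift increases by 1 each position. Each letter shifts forward by (position + 7), i.e. 7, 8, 9, … — the shift grows by one for each successive letter.
Undoing it on jpnka: j−7=c, p−8=h, n−9=e, k−10=a, a−11=p.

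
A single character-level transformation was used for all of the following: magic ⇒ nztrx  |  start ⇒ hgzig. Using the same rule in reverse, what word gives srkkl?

hippo

This is the alphabet-reversal cipher (Atbash): a becomes z, b becomes y, etc.
Undoing it on srkkl: s↔h, r↔i, k↔p, k↔p, l↔o.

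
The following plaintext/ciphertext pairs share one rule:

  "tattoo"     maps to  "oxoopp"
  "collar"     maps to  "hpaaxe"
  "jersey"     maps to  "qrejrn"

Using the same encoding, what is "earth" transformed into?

rxeog

This is an affine cipher: with a=0,…,z=25, each position x becomes (5x+23) mod 26.
Applying it to earth: e(4)→5·4+23≡17=r; a(0)→5·0+23≡23=x; r(17)→5·17+23≡4=e; t(19)→5·19+23≡14=o; h(7)→5·7+23≡6=g (all mod 26).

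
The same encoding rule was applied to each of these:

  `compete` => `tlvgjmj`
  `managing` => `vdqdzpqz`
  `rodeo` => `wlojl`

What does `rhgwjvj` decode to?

Treating letters as 0–25, the rule is x ↦ 21x + 3 (mod 26).
Decoding rhgwjvj: r(17)→5·(17−3)≡18=s; h(7)→5·(7−3)≡20=u; g(6)→5·(6−3)≡15=p; w(22)→5·(22−3)≡17=r; j(9)→5·(9−3)≡4=e; v(21)→5·(21−3)≡12=m; j(9)→5·(9−3)≡4=e (all mod 26).

supreme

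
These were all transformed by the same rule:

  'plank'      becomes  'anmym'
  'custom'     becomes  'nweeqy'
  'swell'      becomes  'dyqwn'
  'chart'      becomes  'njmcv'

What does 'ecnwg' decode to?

Shifts by position in plank: pos 0: p→a (+11), pos 1: l→n (+2), pos 2: a→m (+12), pos 3: n→y (+11), pos 4: k→m (+2) — repeating every 3. The shifts repeat in a cycle of length 3: positions 0,1,… shift by +11, +2, +12, then the pattern repeats.
Reversing it on ecnwg: e−11=t, c−2=a, n−12=b, w−11=l, g−2=e.

table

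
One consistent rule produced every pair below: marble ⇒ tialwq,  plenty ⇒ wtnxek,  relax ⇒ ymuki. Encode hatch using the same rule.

In marble: m→t is +7, a→i is +8, r→a is +9, b→l is +10 — the shift increases by 1 each position. Each letter shifts forward by (position + 7), i.e. 7, 8, 9, … — the shift grows by one for each successive letter.
On hatch: h+7=o, a+8=i, t+9=c, c+10=m, h+11=s.

oicms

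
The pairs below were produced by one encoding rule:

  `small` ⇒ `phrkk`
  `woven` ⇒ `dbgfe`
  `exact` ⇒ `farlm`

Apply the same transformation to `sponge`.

Treating letters as 0–25, the rule is x ↦ 23x + 17 (mod 26).
Applying it to sponge: s(18)→23·18+17≡15=p; p(15)→23·15+17≡24=y; o(14)→23·14+17≡1=b; n(13)→23·13+17≡4=e; g(6)→23·6+17≡25=z; e(4)→23·4+17≡5=f (all mod 26).

pybezf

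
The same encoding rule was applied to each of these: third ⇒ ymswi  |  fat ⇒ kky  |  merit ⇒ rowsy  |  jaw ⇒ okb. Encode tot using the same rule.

The shift depends on letter class: consonant t→y is +5, but vowel i→s is +10. The rule splits by letter class: vowels +10, consonants +5.
Applying it to tot: t(cons)+5=y, o(vowel)+10=y, t(cons)+5=y.

yyy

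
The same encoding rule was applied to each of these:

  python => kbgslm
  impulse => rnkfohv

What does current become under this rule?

xfiivmg

Each pair mirrors across the alphabet (p↔k, y↔b, t↔g): positions sum to 25. Letters are reflected about the middle of the alphabet (position → 25−position): Atbash.
On current: c↔x, u↔f, r↔i, r↔i, e↔v, n↔m, t↔g.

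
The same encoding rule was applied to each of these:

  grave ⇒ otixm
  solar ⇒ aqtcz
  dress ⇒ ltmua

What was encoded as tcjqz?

labor

A repeating key of period 2 is used — shifts +8, +2 over and over.
Undoing it on tcjqz: t−8=l, c−2=a, j−8=b, q−2=o, z−8=r.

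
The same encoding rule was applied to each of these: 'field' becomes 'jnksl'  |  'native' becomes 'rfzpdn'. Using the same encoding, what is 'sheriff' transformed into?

wmkyqop

The shift increases by 1 at each position, starting from +4: 4, 5, 6, ….
Applying it to sheriff: s+4=w, h+5=m, e+6=k, r+7=y, i+8=q, f+9=o, f+10=p.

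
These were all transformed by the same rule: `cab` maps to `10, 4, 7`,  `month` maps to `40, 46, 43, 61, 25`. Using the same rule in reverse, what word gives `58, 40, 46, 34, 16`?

smoke

The formula is n = 3×(alphabet index, a=1) + 1.
Decoding 58, 40, 46, 34, 16: 58→(58−1)÷3=19=s, 40→(40−1)÷3=13=m, 46→(46−1)÷3=15=o, 34→(34−1)÷3=11=k, 16→(16−1)÷3=5=e.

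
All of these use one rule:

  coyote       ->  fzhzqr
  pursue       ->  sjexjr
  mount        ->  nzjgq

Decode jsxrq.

Treating letters as 0–25, the rule is x ↦ 19x + 19 (mod 26).
Decoding jsxrq: j(9)→11·(9−19)≡20=u; s(18)→11·(18−19)≡15=p; x(23)→11·(23−19)≡18=s; r(17)→11·(17−19)≡4=e; q(16)→11·(16−19)≡19=t (all mod 26).

upset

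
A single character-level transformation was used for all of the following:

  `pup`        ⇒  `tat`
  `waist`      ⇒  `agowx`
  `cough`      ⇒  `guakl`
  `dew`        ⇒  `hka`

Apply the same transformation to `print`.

tvorx

The rule splits by letter class: vowels +6, consonants +4.
Applying it to print: p(cons)+4=t, r(cons)+4=v, i(vowel)+6=o, n(cons)+4=r, t(cons)+4=x.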